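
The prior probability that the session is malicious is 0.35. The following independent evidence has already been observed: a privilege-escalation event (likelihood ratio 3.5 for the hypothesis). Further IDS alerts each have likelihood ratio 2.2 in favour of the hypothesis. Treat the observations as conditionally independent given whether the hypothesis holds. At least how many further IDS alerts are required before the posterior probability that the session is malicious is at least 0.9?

Prior odds = 0.35/0.65 = 7/13.
Bayes factor of the evidence already in hand = 3.5.
Odds after that evidence = (7/13) × 3.5 = 49/26.
Target odds = 0.9/0.1 = 9.
Need 2.2ⁿ ≥ 9 ÷ (49/26) = 234/49.
2.2¹ = 2.2 falls short of 234/49 but 2.2² = 4.84 reaches it, so n = 2.

2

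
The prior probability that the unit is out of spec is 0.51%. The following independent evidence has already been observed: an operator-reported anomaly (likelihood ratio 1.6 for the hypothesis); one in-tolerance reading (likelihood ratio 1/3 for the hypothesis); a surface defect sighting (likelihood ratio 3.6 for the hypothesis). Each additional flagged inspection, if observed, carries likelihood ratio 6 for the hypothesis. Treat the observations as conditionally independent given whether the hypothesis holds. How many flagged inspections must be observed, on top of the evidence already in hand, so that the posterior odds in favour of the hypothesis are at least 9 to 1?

Prior odds = 0.0051/0.9949 = 51/9949.
Combined Bayes factor of the evidence already in hand = 1.6 × (1/3) × 3.6 = 1.92.
Odds after that evidence = (51/9949) × 1.92 = 2448/248725.
Target odds = 9.
Need 6ⁿ ≥ 9 ÷ (2448/248725) = 248725/272.
6³ = 216 falls short of 248725/272 but 6⁴ = 1296 reaches it, so n = 4.

4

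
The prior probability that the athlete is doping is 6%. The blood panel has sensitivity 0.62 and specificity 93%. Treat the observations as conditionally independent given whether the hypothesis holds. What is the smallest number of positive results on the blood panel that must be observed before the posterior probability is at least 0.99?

4

Prior odds = 0.06/0.94 = 3/47.
False-positive rate = 1 − 0.93 = 0.07; likelihood ratio of a positive = 0.62/0.07 = 62/7.
Target odds: 0.99 ÷ 0.01 = 99.
Need (3/47) × (62/7)ⁿ ≥ 99, i.e. (62/7)ⁿ ≥ 1551.
(62/7)³ = 238328/343 falls short of 1551 but (62/7)⁴ = 14776336/2401 reaches it, so n = 4.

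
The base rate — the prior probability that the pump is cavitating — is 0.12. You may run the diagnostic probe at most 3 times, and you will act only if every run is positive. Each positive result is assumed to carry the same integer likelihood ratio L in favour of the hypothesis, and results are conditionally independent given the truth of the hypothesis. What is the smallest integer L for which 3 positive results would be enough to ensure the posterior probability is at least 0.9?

Prior odds = 0.12/0.88 = 3/22.
Target odds = 0.9/0.1 = 9.
Need L³ ≥ 9 ÷ (3/22) = 66.
4³ = 64 < 66 ≤ 125 = 5³, so L = 5.

5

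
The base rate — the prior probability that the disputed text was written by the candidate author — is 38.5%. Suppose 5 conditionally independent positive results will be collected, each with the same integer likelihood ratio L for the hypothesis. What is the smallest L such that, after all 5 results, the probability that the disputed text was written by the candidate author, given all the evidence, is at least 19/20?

Prior odds = 0.385/0.615 = 77/123.
Target odds = 0.95/0.05 = 19.
Need L⁵ ≥ 19 ÷ (77/123) = 2337/77.
1⁵ = 1 < 2337/77 ≤ 32 = 2⁵, so L = 2.

2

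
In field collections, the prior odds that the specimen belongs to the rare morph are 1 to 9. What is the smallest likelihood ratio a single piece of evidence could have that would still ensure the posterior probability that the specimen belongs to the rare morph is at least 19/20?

Prior odds = 1/9.
Target odds = 0.95/0.05 = 19.
Required Bayes factor = 19 ÷ (1/9) = 171.

171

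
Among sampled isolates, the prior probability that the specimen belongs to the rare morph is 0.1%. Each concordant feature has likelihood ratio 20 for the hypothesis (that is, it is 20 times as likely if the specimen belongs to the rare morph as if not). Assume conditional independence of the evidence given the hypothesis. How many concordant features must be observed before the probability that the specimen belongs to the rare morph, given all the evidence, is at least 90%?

4

Prior odds = 0.001/0.999 = 1/999.
Likelihood ratio per concordant feature = 20.
Target odds: 0.9 ÷ 0.1 = 9.
Need (1/999) × 20ⁿ ≥ 9, i.e. 20ⁿ ≥ 8991.
20³ = 8000 falls short of 8991 but 20⁴ = 160000 reaches it, so n = 4.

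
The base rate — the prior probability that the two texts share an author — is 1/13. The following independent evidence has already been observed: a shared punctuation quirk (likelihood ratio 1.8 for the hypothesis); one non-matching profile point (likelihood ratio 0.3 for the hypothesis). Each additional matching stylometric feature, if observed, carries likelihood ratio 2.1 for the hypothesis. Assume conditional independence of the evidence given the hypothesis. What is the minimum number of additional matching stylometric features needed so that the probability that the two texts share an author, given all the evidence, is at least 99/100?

11

Prior odds = (1/13)/(12/13) = 1/12.
Combined Bayes factor of the evidence already in hand = 1.8 × 0.3 = 0.54.
Odds after that evidence = (1/12) × 0.54 = 0.045.
Target odds = 0.99/0.01 = 99.
Need 2.1ⁿ ≥ 99 ÷ 0.045 = 2200.
2.1¹⁰ ≈1667.99 falls short of 2200 but 2.1¹¹ ≈3502.78 reaches it, so n = 11.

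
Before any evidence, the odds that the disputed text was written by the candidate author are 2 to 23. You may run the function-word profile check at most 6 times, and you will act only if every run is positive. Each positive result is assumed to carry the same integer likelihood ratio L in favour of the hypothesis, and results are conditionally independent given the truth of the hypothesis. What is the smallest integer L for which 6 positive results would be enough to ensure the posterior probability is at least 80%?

Prior odds = 2/23.
Target odds = 0.8/0.2 = 4.
Need L⁶ ≥ 4 ÷ (2/23) = 46.
1⁶ = 1 < 46 ≤ 64 = 2⁶, so L = 2.

2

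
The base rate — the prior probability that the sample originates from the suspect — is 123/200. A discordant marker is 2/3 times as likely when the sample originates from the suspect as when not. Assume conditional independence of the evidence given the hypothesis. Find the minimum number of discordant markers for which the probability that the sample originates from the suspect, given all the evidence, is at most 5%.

Prior odds: 0.615 ÷ 0.385 = 123/77.
Likelihood ratio per discordant marker = 2/3.
Target odds: 0.05 ÷ 0.95 = 1/19.
Need (123/77) × (2/3)ⁿ ≤ 1/19, i.e. (2/3)ⁿ ≤ 77/2337.
(2/3)⁸ = 256/6561 is still above 77/2337 but (2/3)⁹ = 512/19683 is at or below it, so n = 9.

9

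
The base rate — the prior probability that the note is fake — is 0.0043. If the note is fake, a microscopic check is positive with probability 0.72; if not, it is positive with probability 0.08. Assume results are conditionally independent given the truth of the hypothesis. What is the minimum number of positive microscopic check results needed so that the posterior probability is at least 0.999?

6

Prior odds: 0.0043 ÷ 0.9957 = 43/9957.
Likelihood ratio of a positive = 0.72/0.08 = 9.
Target posterior odds = 0.999/0.001 = 999.
Need (43/9957) × 9ⁿ ≥ 999, i.e. 9ⁿ ≥ 9947043/43.
9⁵ = 59049 falls short of 9947043/43 but 9⁶ = 531441 reaches it, so n = 6.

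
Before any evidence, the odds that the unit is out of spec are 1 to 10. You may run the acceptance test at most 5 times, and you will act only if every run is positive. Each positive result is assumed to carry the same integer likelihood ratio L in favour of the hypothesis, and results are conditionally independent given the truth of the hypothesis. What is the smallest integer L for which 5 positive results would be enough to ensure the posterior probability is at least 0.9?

Prior odds = 0.1.
Target odds = 0.9/0.1 = 9.
Need L⁵ ≥ 9 ÷ 0.1 = 90.
2⁵ = 32 < 90 ≤ 243 = 3⁵, so L = 3.

3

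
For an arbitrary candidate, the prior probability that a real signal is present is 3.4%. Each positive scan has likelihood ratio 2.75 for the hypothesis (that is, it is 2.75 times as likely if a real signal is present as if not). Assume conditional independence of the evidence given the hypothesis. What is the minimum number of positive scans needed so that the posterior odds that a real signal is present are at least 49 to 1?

Prior odds: 0.034 ÷ 0.966 = 17/483.
Likelihood ratio per positive scan = 2.75.
Target odds = 49.
Need (17/483) × 2.75ⁿ ≥ 49, i.e. 2.75ⁿ ≥ 23667/17.
2.75⁷ = 19487171/16384 falls short of 23667/17 but 2.75⁸ = 214358881/65536 reaches it, so n = 8.

8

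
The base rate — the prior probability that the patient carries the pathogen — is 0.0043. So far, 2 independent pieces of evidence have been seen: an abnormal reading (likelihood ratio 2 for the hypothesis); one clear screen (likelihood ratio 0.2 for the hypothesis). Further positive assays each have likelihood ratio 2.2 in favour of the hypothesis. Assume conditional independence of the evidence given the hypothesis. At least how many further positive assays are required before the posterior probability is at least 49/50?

Prior odds = 0.0043/0.9957 = 43/9957.
Combined Bayes factor of the evidence already in hand = 2 × 0.2 = 0.4.
Odds after that evidence = (43/9957) × 0.4 = 86/49785.
Target odds = 0.98/0.02 = 49.
Need 2.2ⁿ ≥ 49 ÷ (86/49785) = 2439465/86.
2.2¹³ ≈28281 falls short of 2439465/86 but 2.2¹⁴ ≈62218.2 reaches it, so n = 14.

14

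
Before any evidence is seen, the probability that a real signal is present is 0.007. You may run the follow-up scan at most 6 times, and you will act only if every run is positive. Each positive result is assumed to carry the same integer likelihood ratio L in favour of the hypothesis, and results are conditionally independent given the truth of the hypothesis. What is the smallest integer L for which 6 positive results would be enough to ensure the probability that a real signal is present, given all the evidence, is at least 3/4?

Prior odds = 0.007/0.993 = 7/993.
Target odds = 0.75/0.25 = 3.
Need L⁶ ≥ 3 ÷ (7/993) = 2979/7.
2⁶ = 64 < 2979/7 ≤ 729 = 3⁶, so L = 3.

3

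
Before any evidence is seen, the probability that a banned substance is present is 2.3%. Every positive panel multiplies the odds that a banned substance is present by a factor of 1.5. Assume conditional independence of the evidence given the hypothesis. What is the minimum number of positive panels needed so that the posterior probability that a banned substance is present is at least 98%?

19

Prior odds = 0.023/0.977 = 23/977.
Likelihood ratio per positive panel = 1.5.
Target odds: 0.98 ÷ 0.02 = 49.
Require 1.5ⁿ ≥ 49 ÷ (23/977) = 47873/23.
1.5¹⁸ = 387420489/262144 falls short of 47873/23 but 1.5¹⁹ ≈2216.84 reaches it, so n = 19.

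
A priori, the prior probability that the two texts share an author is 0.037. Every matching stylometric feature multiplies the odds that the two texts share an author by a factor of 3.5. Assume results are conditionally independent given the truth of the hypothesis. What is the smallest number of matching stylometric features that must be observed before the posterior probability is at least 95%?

Prior odds: 0.037 ÷ 0.963 = 37/963.
Likelihood ratio per matching stylometric feature = 3.5.
Target posterior odds = 0.95/0.05 = 19.
Need (37/963) × 3.5ⁿ ≥ 19, i.e. 3.5ⁿ ≥ 18297/37.
3.5⁴ = 150.0625 falls short of 18297/37 but 3.5⁵ = 525.21875 reaches it, so n = 5.

5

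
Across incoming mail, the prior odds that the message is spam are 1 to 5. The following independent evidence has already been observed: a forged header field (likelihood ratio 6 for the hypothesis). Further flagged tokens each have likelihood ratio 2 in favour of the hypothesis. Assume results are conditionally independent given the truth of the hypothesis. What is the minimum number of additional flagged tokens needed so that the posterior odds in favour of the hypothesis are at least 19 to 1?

4

Prior odds = 0.2.
Bayes factor of the evidence already in hand = 6.
Odds after that evidence = 0.2 × 6 = 1.2.
Target odds = 19.
Need 2ⁿ ≥ 19 ÷ 1.2 = 95/6.
2³ = 8 falls short of 95/6 but 2⁴ = 16 reaches it, so n = 4.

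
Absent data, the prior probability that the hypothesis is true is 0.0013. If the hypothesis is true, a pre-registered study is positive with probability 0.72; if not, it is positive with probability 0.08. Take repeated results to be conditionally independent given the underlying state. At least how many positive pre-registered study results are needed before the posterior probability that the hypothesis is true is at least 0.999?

Prior odds: 0.0013 ÷ 0.9987 = 13/9987.
Likelihood ratio of a positive = 0.72/0.08 = 9.
Target odds: 0.999 ÷ 0.001 = 999.
Need (13/9987) × 9ⁿ ≥ 999, i.e. 9ⁿ ≥ 9977013/13.
9⁶ = 531441 falls short of 9977013/13 but 9⁷ = 4782969 reaches it, so n = 7.

7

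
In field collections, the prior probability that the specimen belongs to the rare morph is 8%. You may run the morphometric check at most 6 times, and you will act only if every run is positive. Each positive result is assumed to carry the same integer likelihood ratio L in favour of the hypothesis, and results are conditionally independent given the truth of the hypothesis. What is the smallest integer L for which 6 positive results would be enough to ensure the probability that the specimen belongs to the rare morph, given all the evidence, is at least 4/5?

Prior odds = 0.08/0.92 = 2/23.
Target odds = 0.8/0.2 = 4.
Need L⁶ ≥ 4 ÷ (2/23) = 46.
1⁶ = 1 < 46 ≤ 64 = 2⁶, so L = 2.

2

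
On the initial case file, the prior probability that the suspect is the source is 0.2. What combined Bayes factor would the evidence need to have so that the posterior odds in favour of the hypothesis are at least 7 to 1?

Prior odds = 0.2/0.8 = 0.25.
Target odds = 7.
Required Bayes factor = 7 ÷ 0.25 = 28.

28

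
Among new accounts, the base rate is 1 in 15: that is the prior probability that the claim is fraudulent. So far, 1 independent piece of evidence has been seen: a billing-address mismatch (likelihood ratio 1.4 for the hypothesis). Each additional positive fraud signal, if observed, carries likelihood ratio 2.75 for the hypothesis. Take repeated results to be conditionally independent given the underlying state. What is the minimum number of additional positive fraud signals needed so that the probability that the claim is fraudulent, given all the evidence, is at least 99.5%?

8

Prior odds = (1/15)/(14/15) = 1/14.
Bayes factor of the evidence already in hand = 1.4.
Odds after that evidence = (1/14) × 1.4 = 0.1.
Target odds = 0.995/0.005 = 199.
Need 2.75ⁿ ≥ 199 ÷ 0.1 = 1990.
2.75⁷ = 19487171/16384 falls short of 1990 but 2.75⁸ = 214358881/65536 reaches it, so n = 8.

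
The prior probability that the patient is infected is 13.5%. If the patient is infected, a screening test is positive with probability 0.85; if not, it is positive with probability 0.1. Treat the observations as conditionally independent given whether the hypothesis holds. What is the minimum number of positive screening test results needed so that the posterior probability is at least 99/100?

Prior odds: 0.135 ÷ 0.865 = 27/173.
Likelihood ratio of a positive = 0.85/0.1 = 8.5.
Target odds: 0.99 ÷ 0.01 = 99.
Require 8.5ⁿ ≥ 99 ÷ (27/173) = 1903/3.
8.5³ = 614.125 falls short of 1903/3 but 8.5⁴ = 5220.0625 reaches it, so n = 4.

4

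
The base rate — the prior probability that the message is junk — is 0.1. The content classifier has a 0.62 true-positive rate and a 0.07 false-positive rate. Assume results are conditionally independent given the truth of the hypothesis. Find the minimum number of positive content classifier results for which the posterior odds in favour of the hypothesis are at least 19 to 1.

Prior odds: 0.1 ÷ 0.9 = 1/9.
Likelihood ratio of a positive result = 0.62/0.07 = 62/7.
Target odds = 19.
Need (1/9) × (62/7)ⁿ ≥ 19, i.e. (62/7)ⁿ ≥ 171.
(62/7)² = 3844/49 falls short of 171 but (62/7)³ = 238328/343 reaches it, so n = 3.

3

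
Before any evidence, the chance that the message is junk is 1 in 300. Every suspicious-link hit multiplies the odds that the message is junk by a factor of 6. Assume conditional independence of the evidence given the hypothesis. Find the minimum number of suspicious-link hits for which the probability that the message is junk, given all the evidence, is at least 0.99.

Prior odds: (1/300) ÷ (299/300) = 1/299.
Likelihood ratio per suspicious-link hit = 6.
Target odds: 0.99 ÷ 0.01 = 99.
Require 6ⁿ ≥ 99 ÷ (1/299) = 29601.
6⁵ = 7776 falls short of 29601 but 6⁶ = 46656 reaches it, so n = 6.

6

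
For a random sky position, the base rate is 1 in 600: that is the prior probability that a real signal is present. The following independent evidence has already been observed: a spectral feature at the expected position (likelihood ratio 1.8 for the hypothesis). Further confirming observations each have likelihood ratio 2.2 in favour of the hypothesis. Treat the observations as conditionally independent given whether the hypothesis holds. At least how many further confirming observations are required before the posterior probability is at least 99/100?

Prior odds = (1/600)/(599/600) = 1/599.
Bayes factor of the evidence already in hand = 1.8.
Odds after that evidence = (1/599) × 1.8 = 9/2995.
Target odds = 0.99/0.01 = 99.
Need 2.2ⁿ ≥ 99 ÷ (9/2995) = 32945.
2.2¹³ ≈28281 falls short of 32945 but 2.2¹⁴ ≈62218.2 reaches it, so n = 14.

14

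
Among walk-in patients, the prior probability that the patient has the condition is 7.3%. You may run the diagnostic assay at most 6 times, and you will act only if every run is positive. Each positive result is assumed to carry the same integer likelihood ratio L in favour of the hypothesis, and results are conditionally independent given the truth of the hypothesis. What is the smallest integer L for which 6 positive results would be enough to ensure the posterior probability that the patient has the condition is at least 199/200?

4

Prior odds = 0.073/0.927 = 73/927.
Target odds = 0.995/0.005 = 199.
Need L⁶ ≥ 199 ÷ (73/927) = 184473/73.
3⁶ = 729 < 184473/73 ≤ 4096 = 4⁶, so L = 4.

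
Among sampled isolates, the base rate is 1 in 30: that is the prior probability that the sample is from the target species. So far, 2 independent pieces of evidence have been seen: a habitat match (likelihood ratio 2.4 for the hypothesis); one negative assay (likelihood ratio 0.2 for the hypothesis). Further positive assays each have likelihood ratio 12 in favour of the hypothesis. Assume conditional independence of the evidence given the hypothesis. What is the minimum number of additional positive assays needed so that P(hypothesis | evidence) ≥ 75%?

Prior odds = (1/30)/(29/30) = 1/29.
Combined Bayes factor of the evidence already in hand = 2.4 × 0.2 = 0.48.
Odds after that evidence = (1/29) × 0.48 = 12/725.
Target odds = 0.75/0.25 = 3.
Need 12ⁿ ≥ 3 ÷ (12/725) = 181.25.
12² = 144 falls short of 181.25 but 12³ = 1728 reaches it, so n = 3.

3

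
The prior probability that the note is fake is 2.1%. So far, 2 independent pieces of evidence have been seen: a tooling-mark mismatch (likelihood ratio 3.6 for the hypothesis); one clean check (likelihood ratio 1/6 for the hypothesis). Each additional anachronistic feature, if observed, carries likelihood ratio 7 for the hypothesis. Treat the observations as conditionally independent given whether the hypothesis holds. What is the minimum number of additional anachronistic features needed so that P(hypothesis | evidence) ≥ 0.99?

5

Prior odds = 0.021/0.979 = 21/979.
Combined Bayes factor of the evidence already in hand = 3.6 × (1/6) = 0.6.
Odds after that evidence = (21/979) × 0.6 = 63/4895.
Target odds = 0.99/0.01 = 99.
Need 7ⁿ ≥ 99 ÷ (63/4895) = 53845/7.
7⁴ = 2401 falls short of 53845/7 but 7⁵ = 16807 reaches it, so n = 5.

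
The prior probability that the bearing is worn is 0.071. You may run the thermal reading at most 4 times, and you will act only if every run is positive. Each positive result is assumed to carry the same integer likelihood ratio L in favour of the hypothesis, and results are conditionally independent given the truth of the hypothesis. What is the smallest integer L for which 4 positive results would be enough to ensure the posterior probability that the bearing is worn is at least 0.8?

Prior odds = 0.071/0.929 = 71/929.
Target odds = 0.8/0.2 = 4.
Need L⁴ ≥ 4 ÷ (71/929) = 3716/71.
2⁴ = 16 < 3716/71 ≤ 81 = 3⁴, so L = 3.

3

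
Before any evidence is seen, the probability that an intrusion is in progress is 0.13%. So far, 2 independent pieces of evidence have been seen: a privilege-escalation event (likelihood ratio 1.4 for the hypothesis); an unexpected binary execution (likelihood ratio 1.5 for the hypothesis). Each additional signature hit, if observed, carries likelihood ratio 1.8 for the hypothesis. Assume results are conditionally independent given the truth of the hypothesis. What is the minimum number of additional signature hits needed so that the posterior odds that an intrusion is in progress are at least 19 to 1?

Prior odds = 0.0013/0.9987 = 13/9987.
Combined Bayes factor of the evidence already in hand = 1.4 × 1.5 = 2.1.
Odds after that evidence = (13/9987) × 2.1 = 91/33290.
Target odds = 19.
Need 1.8ⁿ ≥ 19 ÷ (91/33290) = 632510/91.
1.8¹⁵ ≈6746.64 falls short of 632510/91 but 1.8¹⁶ ≈12144 reaches it, so n = 16.

16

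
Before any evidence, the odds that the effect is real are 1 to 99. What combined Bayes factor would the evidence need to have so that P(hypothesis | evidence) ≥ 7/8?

Prior odds = 1/99.
Target odds = 0.875/0.125 = 7.
Required Bayes factor = 7 ÷ (1/99) = 693.

693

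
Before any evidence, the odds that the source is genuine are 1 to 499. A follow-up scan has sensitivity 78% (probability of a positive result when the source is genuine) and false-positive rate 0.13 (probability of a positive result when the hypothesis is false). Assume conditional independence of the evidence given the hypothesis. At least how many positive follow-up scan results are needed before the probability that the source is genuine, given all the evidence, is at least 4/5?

5

Prior odds = 1/499.
Likelihood ratio of a positive result = 0.78/0.13 = 6.
Target posterior odds = 0.8/0.2 = 4.
Need (1/499) × 6ⁿ ≥ 4, i.e. 6ⁿ ≥ 1996.
6⁴ = 1296 falls short of 1996 but 6⁵ = 7776 reaches it, so n = 5.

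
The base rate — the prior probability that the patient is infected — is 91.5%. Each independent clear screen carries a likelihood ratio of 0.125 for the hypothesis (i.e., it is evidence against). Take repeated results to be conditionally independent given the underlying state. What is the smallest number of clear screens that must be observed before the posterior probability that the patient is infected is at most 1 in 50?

4

Prior odds: 0.915 ÷ 0.085 = 183/17.
Likelihood ratio per clear screen = 0.125.
Target odds: 0.02 ÷ 0.98 = 1/49.
Need (183/17) × 0.125ⁿ ≤ 1/49, i.e. 0.125ⁿ ≤ 17/8967.
0.125³ = 0.001953125 is still above 17/8967 but 0.125⁴ = 1/4096 is at or below it, so n = 4.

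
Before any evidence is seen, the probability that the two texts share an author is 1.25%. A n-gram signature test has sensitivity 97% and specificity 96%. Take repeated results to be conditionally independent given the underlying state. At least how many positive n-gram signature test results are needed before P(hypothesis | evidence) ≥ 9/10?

3

Prior odds = 0.0125/0.9875 = 1/79.
False-positive rate = 1 − 0.96 = 0.04; likelihood ratio of a positive = 0.97/0.04 = 24.25.
Target posterior odds = 0.9/0.1 = 9.
Need (1/79) × 24.25ⁿ ≥ 9, i.e. 24.25ⁿ ≥ 711.
24.25² = 588.0625 falls short of 711 but 24.25³ = 912673/64 reaches it, so n = 3.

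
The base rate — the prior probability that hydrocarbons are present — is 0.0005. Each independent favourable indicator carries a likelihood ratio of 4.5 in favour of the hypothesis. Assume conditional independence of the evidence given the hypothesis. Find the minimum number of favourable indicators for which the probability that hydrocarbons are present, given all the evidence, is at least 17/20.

7

Prior odds: 0.0005 ÷ 0.9995 = 1/1999.
Likelihood ratio per favourable indicator = 4.5.
Target posterior odds = 0.85/0.15 = 17/3.
Need (1/1999) × 4.5ⁿ ≥ 17/3, i.e. 4.5ⁿ ≥ 33983/3.
4.5⁶ = 8303.765625 falls short of 33983/3 but 4.5⁷ = 4782969/128 reaches it, so n = 7.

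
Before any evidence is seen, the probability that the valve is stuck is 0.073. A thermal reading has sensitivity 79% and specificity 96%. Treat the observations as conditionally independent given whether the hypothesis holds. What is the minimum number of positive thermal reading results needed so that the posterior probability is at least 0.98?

Prior odds: 0.073 ÷ 0.927 = 73/927.
False-positive rate = 1 − 0.96 = 0.04; likelihood ratio of a positive = 0.79/0.04 = 19.75.
Target odds: 0.98 ÷ 0.02 = 49.
Need (73/927) × 19.75ⁿ ≥ 49, i.e. 19.75ⁿ ≥ 45423/73.
19.75² = 390.0625 falls short of 45423/73 but 19.75³ = 7703.734375 reaches it, so n = 3.

3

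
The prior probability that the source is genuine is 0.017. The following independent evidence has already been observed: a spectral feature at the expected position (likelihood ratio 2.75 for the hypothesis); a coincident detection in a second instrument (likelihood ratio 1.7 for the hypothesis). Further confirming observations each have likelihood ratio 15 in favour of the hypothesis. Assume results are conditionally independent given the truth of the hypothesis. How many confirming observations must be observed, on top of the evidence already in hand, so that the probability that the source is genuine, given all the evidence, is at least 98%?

3

Prior odds = 0.017/0.983 = 17/983.
Combined Bayes factor of the evidence already in hand = 2.75 × 1.7 = 4.675.
Odds after that evidence = (17/983) × 4.675 = 3179/39320.
Target odds = 0.98/0.02 = 49.
Need 15ⁿ ≥ 49 ÷ (3179/39320) = 1926680/3179.
15² = 225 falls short of 1926680/3179 but 15³ = 3375 reaches it, so n = 3.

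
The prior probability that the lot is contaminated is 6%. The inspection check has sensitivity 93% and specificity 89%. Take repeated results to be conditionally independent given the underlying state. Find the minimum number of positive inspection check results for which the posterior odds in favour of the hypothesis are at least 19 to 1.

Prior odds = 0.06/0.94 = 3/47.
False-positive rate = 1 − 0.89 = 0.11; likelihood ratio of a positive = 0.93/0.11 = 93/11.
Target odds = 19.
Need (3/47) × (93/11)ⁿ ≥ 19, i.e. (93/11)ⁿ ≥ 893/3.
(93/11)² = 8649/121 falls short of 893/3 but (93/11)³ = 804357/1331 reaches it, so n = 3.

3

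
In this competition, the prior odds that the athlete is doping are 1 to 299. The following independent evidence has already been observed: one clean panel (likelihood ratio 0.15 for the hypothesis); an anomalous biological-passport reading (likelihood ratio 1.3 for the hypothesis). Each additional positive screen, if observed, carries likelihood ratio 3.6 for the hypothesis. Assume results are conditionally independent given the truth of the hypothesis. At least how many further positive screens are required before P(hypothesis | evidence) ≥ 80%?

7

Prior odds = 1/299.
Combined Bayes factor of the evidence already in hand = 0.15 × 1.3 = 0.195.
Odds after that evidence = (1/299) × 0.195 = 3/4600.
Target odds = 0.8/0.2 = 4.
Need 3.6ⁿ ≥ 4 ÷ (3/4600) = 18400/3.
3.6⁶ = 34012224/15625 falls short of 18400/3 but 3.6⁷ = 612220032/78125 reaches it, so n = 7.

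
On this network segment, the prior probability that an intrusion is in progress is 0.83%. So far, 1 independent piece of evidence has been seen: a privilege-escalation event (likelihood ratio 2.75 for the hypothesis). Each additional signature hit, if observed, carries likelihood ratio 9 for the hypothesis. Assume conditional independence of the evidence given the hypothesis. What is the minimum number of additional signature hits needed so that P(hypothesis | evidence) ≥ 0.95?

Prior odds = 0.0083/0.9917 = 83/9917.
Bayes factor of the evidence already in hand = 2.75.
Odds after that evidence = (83/9917) × 2.75 = 913/39668.
Target odds = 0.95/0.05 = 19.
Need 9ⁿ ≥ 19 ÷ (913/39668) = 753692/913.
9³ = 729 falls short of 753692/913 but 9⁴ = 6561 reaches it, so n = 4.

4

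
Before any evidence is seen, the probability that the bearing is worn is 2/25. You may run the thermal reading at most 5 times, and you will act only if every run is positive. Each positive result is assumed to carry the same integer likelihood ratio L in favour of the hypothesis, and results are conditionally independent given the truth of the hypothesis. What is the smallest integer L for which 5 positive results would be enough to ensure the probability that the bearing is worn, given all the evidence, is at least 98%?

4

Prior odds = 0.08/0.92 = 2/23.
Target odds = 0.98/0.02 = 49.
Need L⁵ ≥ 49 ÷ (2/23) = 563.5.
3⁵ = 243 < 563.5 ≤ 1024 = 4⁵, so L = 4.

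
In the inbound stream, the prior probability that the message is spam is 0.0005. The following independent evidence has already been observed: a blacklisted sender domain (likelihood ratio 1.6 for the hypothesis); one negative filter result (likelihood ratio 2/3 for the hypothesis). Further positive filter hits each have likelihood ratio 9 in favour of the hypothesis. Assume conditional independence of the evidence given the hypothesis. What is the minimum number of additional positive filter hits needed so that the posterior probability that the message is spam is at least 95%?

5

Prior odds = 0.0005/0.9995 = 1/1999.
Combined Bayes factor of the evidence already in hand = 1.6 × (2/3) = 16/15.
Odds after that evidence = (1/1999) × 16/15 = 16/29985.
Target odds = 0.95/0.05 = 19.
Need 9ⁿ ≥ 19 ÷ (16/29985) = 35607.1875.
9⁴ = 6561 falls short of 35607.1875 but 9⁵ = 59049 reaches it, so n = 5.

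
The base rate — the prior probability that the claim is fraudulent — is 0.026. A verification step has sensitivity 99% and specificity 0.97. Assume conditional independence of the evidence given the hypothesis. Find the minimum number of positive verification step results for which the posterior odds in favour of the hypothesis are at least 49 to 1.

3

Prior odds = 0.026/0.974 = 13/487.
False-positive rate = 1 − 0.97 = 0.03; likelihood ratio of a positive = 0.99/0.03 = 33.
Target odds = 49.
Need (13/487) × 33ⁿ ≥ 49, i.e. 33ⁿ ≥ 23863/13.
33² = 1089 falls short of 23863/13 but 33³ = 35937 reaches it, so n = 3.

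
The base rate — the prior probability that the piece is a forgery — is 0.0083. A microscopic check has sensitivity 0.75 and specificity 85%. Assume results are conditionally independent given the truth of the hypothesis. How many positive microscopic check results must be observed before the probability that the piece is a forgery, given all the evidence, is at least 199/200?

Prior odds = 0.0083/0.9917 = 83/9917.
False-positive rate = 1 − 0.85 = 0.15; likelihood ratio of a positive = 0.75/0.15 = 5.
Target posterior odds = 0.995/0.005 = 199.
Require 5ⁿ ≥ 199 ÷ (83/9917) = 1973483/83.
5⁶ = 15625 falls short of 1973483/83 but 5⁷ = 78125 reaches it, so n = 7.

7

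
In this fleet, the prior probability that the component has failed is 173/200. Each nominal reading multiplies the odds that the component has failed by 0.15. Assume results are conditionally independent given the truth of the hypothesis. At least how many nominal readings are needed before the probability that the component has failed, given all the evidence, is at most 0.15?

Prior odds: 0.865 ÷ 0.135 = 173/27.
Likelihood ratio per nominal reading = 0.15.
Target odds: 0.15 ÷ 0.85 = 3/17.
Require 0.15ⁿ ≤ 3/17 ÷ (173/27) = 81/2941.
0.15¹ = 0.15 is still above 81/2941 but 0.15² = 0.0225 is at or below it, so n = 2.

2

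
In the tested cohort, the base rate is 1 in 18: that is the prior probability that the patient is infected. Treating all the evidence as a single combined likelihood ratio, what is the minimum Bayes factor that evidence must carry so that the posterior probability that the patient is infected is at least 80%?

68

Prior odds = (1/18)/(17/18) = 1/17.
Target odds = 0.8/0.2 = 4.
Required Bayes factor = 4 ÷ (1/17) = 68.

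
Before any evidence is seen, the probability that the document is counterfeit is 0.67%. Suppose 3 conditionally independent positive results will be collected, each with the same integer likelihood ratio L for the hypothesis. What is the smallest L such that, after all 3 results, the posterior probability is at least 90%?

Prior odds = 0.0067/0.9933 = 67/9933.
Target odds = 0.9/0.1 = 9.
Need L³ ≥ 9 ÷ (67/9933) = 89397/67.
11³ = 1331 < 89397/67 ≤ 1728 = 12³, so L = 12.

12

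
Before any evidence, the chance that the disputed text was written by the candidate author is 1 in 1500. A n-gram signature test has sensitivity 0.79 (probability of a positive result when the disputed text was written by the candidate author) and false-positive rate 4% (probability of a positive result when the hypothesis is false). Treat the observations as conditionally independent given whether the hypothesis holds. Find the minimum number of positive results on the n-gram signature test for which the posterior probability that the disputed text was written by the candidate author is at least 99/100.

Prior odds = (1/1500)/(1499/1500) = 1/1499.
Likelihood ratio of a positive result = 0.79/0.04 = 19.75.
Target posterior odds = 0.99/0.01 = 99.
Require 19.75ⁿ ≥ 99 ÷ (1/1499) = 148401.
19.75³ = 7703.734375 falls short of 148401 but 19.75⁴ = 38950081/256 reaches it, so n = 4.

4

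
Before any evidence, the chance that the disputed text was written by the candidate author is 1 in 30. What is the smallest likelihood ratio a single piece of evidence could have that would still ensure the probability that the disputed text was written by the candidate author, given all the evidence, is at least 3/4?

87

Prior odds = (1/30)/(29/30) = 1/29.
Target odds = 0.75/0.25 = 3.
Required Bayes factor = 3 ÷ (1/29) = 87.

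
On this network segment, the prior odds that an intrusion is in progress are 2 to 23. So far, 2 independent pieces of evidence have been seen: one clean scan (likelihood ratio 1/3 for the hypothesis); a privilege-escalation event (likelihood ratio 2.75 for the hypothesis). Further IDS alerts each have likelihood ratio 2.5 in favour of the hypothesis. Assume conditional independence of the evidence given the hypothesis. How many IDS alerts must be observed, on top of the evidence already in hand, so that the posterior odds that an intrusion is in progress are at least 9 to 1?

Prior odds = 2/23.
Combined Bayes factor of the evidence already in hand = (1/3) × 2.75 = 11/12.
Odds after that evidence = (2/23) × 11/12 = 11/138.
Target odds = 9.
Need 2.5ⁿ ≥ 9 ÷ (11/138) = 1242/11.
2.5⁵ = 97.65625 falls short of 1242/11 but 2.5⁶ = 244.140625 reaches it, so n = 6.

6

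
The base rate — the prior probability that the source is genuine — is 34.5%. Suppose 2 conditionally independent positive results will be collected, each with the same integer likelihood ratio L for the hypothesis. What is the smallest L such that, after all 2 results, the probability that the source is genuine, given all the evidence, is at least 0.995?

20

Prior odds = 0.345/0.655 = 69/131.
Target odds = 0.995/0.005 = 199.
Need L² ≥ 199 ÷ (69/131) = 26069/69.
19² = 361 < 26069/69 ≤ 400 = 20², so L = 20.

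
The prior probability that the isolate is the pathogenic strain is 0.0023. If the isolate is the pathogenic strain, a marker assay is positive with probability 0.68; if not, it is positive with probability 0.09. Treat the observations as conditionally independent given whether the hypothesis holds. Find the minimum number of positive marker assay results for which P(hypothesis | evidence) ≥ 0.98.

5

Prior odds: 0.0023 ÷ 0.9977 = 23/9977.
Likelihood ratio of a positive = 0.68/0.09 = 68/9.
Target odds: 0.98 ÷ 0.02 = 49.
Need (23/9977) × (68/9)ⁿ ≥ 49, i.e. (68/9)ⁿ ≥ 488873/23.
(68/9)⁴ = 21381376/6561 falls short of 488873/23 but (68/9)⁵ ≈24622.5 reaches it, so n = 5.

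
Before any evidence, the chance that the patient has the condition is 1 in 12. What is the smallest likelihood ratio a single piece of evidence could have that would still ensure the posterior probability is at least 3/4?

Prior odds = (1/12)/(11/12) = 1/11.
Target odds = 0.75/0.25 = 3.
Required Bayes factor = 3 ÷ (1/11) = 33.

33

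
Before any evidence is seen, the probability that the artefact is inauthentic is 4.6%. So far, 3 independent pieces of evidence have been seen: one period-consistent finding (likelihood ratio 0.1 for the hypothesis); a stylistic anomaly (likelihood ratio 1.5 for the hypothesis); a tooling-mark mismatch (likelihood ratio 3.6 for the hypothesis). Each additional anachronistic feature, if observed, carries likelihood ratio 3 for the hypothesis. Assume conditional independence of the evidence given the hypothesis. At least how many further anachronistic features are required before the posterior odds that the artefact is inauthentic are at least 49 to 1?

7

Prior odds = 0.046/0.954 = 23/477.
Combined Bayes factor of the evidence already in hand = 0.1 × 1.5 × 3.6 = 0.54.
Odds after that evidence = (23/477) × 0.54 = 69/2650.
Target odds = 49.
Need 3ⁿ ≥ 49 ÷ (69/2650) = 129850/69.
3⁶ = 729 falls short of 129850/69 but 3⁷ = 2187 reaches it, so n = 7.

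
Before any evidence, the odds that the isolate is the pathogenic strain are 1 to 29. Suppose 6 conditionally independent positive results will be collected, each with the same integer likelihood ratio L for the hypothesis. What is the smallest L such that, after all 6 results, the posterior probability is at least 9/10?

3

Prior odds = 1/29.
Target odds = 0.9/0.1 = 9.
Need L⁶ ≥ 9 ÷ (1/29) = 261.
2⁶ = 64 < 261 ≤ 729 = 3⁶, so L = 3.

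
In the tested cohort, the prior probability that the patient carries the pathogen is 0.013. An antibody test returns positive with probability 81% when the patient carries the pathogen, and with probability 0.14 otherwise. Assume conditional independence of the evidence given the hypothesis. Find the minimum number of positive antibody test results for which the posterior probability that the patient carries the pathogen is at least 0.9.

Prior odds = 0.013/0.987 = 13/987.
Likelihood ratio of a positive result = 0.81/0.14 = 81/14.
Target odds: 0.9 ÷ 0.1 = 9.
Need (13/987) × (81/14)ⁿ ≥ 9, i.e. (81/14)ⁿ ≥ 8883/13.
(81/14)³ = 531441/2744 falls short of 8883/13 but (81/14)⁴ = 43046721/38416 reaches it, so n = 4.

4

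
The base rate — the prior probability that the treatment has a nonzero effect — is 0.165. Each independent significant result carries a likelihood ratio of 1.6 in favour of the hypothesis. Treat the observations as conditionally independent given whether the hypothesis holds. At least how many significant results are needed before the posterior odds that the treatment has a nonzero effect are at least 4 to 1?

7

Prior odds: 0.165 ÷ 0.835 = 33/167.
Likelihood ratio per significant result = 1.6.
Target odds = 4.
Need (33/167) × 1.6ⁿ ≥ 4, i.e. 1.6ⁿ ≥ 668/33.
1.6⁶ = 262144/15625 falls short of 668/33 but 1.6⁷ = 2097152/78125 reaches it, so n = 7.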